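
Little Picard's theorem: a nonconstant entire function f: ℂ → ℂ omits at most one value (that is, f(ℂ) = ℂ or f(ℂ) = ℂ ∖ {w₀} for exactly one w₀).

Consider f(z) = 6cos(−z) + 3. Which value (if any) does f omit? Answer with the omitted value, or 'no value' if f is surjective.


Little Picard bounds the complement of f(ℂ) to at most one point.
cos is entire and surjective onto ℂ: for every w ∈ ℂ, cos(ζ) = w has a solution ζ ∈ ℂ (e.g., via the complex inverse arccos). With ζ = −z this gives z = ζ/(-1). Then 6·cos(−z) takes every value in 6·ℂ = ℂ, and adding 3 is a bijection of ℂ. So f is surjective and omits no value. (Note: only on the real line is cos bounded by [−1, 1].)

Omitted value: no value.


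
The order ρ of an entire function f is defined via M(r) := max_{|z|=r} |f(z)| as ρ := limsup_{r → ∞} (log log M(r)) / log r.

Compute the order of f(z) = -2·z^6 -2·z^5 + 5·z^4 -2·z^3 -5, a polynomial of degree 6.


|f(z)| ≤ Σ|c_k|·r^k = O(r^6) as r → ∞. Polynomial growth is O(e^{r^ε}) for every ε > 0 (since r^6/e^{r^ε} → 0), so ρ ≤ ε for all ε > 0, i.e. ρ = 0. Every nonconstant polynomial has order 0.
Therefore ρ = 0.

Order ρ = 0.


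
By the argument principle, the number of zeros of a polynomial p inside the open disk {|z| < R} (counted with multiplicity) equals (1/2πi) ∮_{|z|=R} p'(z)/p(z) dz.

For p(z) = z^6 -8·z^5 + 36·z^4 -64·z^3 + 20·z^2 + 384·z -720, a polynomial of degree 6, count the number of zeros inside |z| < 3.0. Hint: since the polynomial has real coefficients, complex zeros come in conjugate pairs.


The zeros of p are: -2, 2, (3 + 3i), (3 - 3i), (1 + 3i), (1 - 3i).
Their magnitudes are: 2, 2, 4.243, 4.243, 3.162, 3.162.
Zeros with |z| < R = 3.0: -2, 2.
Count = 2.
By the argument principle, (1/2πi) ∮_{|z|=R} p'(z)/p(z) dz equals exactly this count.

Number of zeros inside |z| < 3.0: 2.


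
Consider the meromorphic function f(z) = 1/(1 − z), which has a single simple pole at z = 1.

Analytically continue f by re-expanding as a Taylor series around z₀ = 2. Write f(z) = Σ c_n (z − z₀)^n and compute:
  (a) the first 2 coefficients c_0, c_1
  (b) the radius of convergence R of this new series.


Let w = z − z₀, so z = z₀ + w.
Then 1 − z = 1 − (z₀ + w) = (1 − z₀) − w = -1 − w.
f(z) = 1/(-1 − w) = (1/(-1)) · 1/(1 − w/(-1)) = Σ_{n≥0} w^n / (-1)^(n+1).
So c_n = 1/(-1)^(n+1):
  c_0 = 1/(-1)^1 = -1.
  c_1 = 1/(-1)^2 = 1.
The series is valid for |w/d| < 1, i.e. |z − z₀| < |d|.
Radius of convergence: R = |1 − z₀| = |-1| = 1 (distance from z₀ to the singularity z = 1).

c_0 = -1, c_1 = 1; R = 1.


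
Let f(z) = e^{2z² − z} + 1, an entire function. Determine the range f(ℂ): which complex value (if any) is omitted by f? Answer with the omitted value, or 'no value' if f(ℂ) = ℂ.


Little Picard bounds the complement of f(ℂ) to at most one point.
The exponent g(z) = 2z² − z is a nonconstant polynomial, hence surjective onto ℂ. So e^{g(z)} takes every value in {e^w : w ∈ ℂ} = ℂ ∖ {0}. Adding 1 shifts the range to ℂ ∖ {1}. f omits exactly 1.

Omitted value: 1.


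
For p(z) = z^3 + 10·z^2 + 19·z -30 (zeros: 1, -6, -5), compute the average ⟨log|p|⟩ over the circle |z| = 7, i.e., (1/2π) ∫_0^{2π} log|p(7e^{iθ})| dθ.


Zeros: -6, -5, 1; r = 7.
Inside |z| < r: -6, -5, 1. Outside (|z| ≥ r): ∅.
p(0) = -30, so log|p(0)| = log(30) = 3.4012.
Apply Jensen: I(r) = log|p(0)| + Σ_k log(r/|z_k|), summed over zeros inside |z| < r.
  log(r/|z_k|) for z_k = 1: log(7/1) = 1.9459
  log(r/|z_k|) for z_k = -6: log(7/6) = 0.1542
  log(r/|z_k|) for z_k = -5: log(7/5) = 0.3365
Sum over inside zeros: 2.4365.
I(r) = log|p(0)| + (inside sum) = 3.4012 + 2.4365 = 5.8377.
Closed form (all zeros inside, monic): I(r) = n·log(r) = 3·log(7) = 5.8377. ✓

I(r) ≈ 5.8377.


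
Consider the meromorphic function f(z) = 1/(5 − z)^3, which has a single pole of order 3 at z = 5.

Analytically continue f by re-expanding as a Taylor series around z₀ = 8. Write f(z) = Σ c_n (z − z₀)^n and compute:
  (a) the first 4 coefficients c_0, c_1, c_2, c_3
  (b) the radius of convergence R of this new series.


Let w = z − z₀, so z = z₀ + w.
Then 5 − z = 5 − (z₀ + w) = (5 − z₀) − w = -3 − w.
f(z) = 1/(-3 − w)^3 = (1/(-3)^3) · (1 − w/(-3))^{−3}.
By the binomial series (1−u)^{−3} = Σ_{n≥0} C(n+2, 2) u^n for |u|<1, with u = w/(-3):
  c_n = C(n+2, 2) / (-3)^(n+3).
  c_0 = 1/(-3)^3 = -1/27.
  c_1 = 3/(-3)^4 = 1/27.
  c_2 = 6/(-3)^5 = -2/81.
  c_3 = 10/(-3)^6 = 10/729.
The series is valid for |w/d| < 1, i.e. |z − z₀| < |d|.
Radius of convergence: R = |5 − z₀| = |-3| = 3 (distance from z₀ to the singularity z = 5).

c_0 = -1/27, c_1 = 1/27, c_2 = -2/81, c_3 = 10/729; R = 3.


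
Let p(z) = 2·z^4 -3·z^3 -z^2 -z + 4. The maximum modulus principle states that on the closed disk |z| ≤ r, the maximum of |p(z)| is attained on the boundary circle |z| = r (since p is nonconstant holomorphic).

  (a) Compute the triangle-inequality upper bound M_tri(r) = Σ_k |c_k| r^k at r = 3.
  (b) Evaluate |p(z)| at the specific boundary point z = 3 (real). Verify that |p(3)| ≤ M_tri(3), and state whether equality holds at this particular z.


Coefficients: c_0 = 4, c_1 = -1, c_2 = -1, c_3 = -3, c_4 = 2. Radius r = 3.
Part (a). Triangle bound: M_tri(r) = Σ_k |c_k| r^k
  = |4|·3^0 + |-1|·3^1 + |-1|·3^2 + |-3|·3^3 + |2|·3^4
  = 4 + 3 + 9 + 81 + 162 = 259.
This bounds M(r) := max_{|z|=r} |p(z)| from above; equality holds iff all terms c_k z^k can be made to align in phase at a single z on |z|=r.
Part (b). At z = 3 (real, on the circle |z| = r):
  p(3) = (4)·3^0 + (-1)·3^1 + (-1)·3^2 + (-3)·3^3 + (2)·3^4 = 73.
  |p(3)| = 73.
Check: |p(3)| = 73 ≤ 259 = M_tri(3). ✓ Equality does not hold at z = 3 (the coefficients have mixed signs, so the terms do not all align in phase there).

M_tri(3) = 259; |p(3)| = 73; equality at z=3: no.


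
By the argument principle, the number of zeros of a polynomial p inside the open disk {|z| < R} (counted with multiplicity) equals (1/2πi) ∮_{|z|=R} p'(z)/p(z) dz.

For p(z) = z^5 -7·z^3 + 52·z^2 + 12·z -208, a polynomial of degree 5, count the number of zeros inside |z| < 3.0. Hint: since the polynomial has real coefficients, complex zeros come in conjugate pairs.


The zeros of p are: -2, -4, (2 + 3i), (2 - 3i), 2.
Their magnitudes are: 2, 4, 3.606, 3.606, 2.
Zeros with |z| < R = 3.0: -2, 2.
Count = 2.
By the argument principle, (1/2πi) ∮_{|z|=R} p'(z)/p(z) dz equals exactly this count.

Number of zeros inside |z| < 3.0: 2.


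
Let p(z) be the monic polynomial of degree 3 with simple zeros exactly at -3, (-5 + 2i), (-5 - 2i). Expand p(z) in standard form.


The polynomial is p(z) = ∏_{α ∈ S} (z − α), where S = {-3, (-5 + 2i), (-5 - 2i)}.
Expanding the product yields: p(z) = z^3 + 13·z^2 + 59·z + 87.
Note conjugate pairs combine to real quadratics: (z − (-5+2i))(z − (-5−2i)) = z² + 10z + 29.
The resulting polynomial has degree 3 and real coefficients as required.

p(z) = z^3 + 13·z^2 + 59·z + 87.


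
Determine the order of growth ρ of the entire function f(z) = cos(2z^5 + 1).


Write cos(w) = (e^{iw} ± e^{−iw})/(2 or 2i), so |cos(w)| ≤ e^{|w|}. With w = 2z^5 + 1, |w| ≤ 2r^5 + 1 on |z|=r, giving M(r) ≤ e^{2r^5 + 1} and ρ ≤ 5. For the lower bound, choose z on |z|=r with 2z^5 purely imaginary of modulus 2r^5; then |cos(2z^5 + 1)| grows like e^{2r^5}/2, so ρ ≥ 5. Hence ρ = 5.
Therefore ρ = 5.

Order ρ = 5.


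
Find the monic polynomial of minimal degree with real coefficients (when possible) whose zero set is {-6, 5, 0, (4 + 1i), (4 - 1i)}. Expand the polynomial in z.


The polynomial is p(z) = ∏_{α ∈ S} (z − α), where S = {-6, 5, 0, (4 + 1i), (4 - 1i)}.
Expanding the product yields: p(z) = z^5 -7·z^4 -21·z^3 + 257·z^2 -510·z.
Note conjugate pairs combine to real quadratics: (z − (4+1i))(z − (4−1i)) = z² − 8z + 17.
The resulting polynomial has degree 5 and real coefficients as required.

p(z) = z^5 -7·z^4 -21·z^3 + 257·z^2 -510·z.


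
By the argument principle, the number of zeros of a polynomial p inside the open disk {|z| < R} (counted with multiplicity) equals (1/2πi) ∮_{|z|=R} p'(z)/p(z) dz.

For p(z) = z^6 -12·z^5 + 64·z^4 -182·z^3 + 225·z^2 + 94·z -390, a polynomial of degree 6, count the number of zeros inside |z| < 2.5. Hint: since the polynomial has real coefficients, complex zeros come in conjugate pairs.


The zeros of p are: (2 + 3i), (2 - 3i), 3, (3 + 1i), (3 - 1i), -1.
Their magnitudes are: 3.606, 3.606, 3, 3.162, 3.162, 1.
Zeros with |z| < R = 2.5: -1.
Count = 1.
By the argument principle, (1/2πi) ∮_{|z|=R} p'(z)/p(z) dz equals exactly this count.

Number of zeros inside |z| < 2.5: 1.


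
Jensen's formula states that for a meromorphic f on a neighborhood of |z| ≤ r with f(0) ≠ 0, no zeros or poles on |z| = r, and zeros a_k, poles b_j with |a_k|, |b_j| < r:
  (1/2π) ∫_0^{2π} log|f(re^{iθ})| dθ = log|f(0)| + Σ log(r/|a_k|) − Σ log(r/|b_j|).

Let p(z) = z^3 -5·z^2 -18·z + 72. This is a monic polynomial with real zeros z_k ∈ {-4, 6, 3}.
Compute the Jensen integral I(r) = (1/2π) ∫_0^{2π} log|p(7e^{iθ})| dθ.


Zeros: -4, 3, 6; r = 7.
Inside |z| < r: -4, 3, 6. Outside (|z| ≥ r): ∅.
p(0) = 72, so log|p(0)| = log(72) = 4.2767.
Apply Jensen: I(r) = log|p(0)| + Σ_k log(r/|z_k|), summed over zeros inside |z| < r.
  log(r/|z_k|) for z_k = -4: log(7/4) = 0.5596
  log(r/|z_k|) for z_k = 6: log(7/6) = 0.1542
  log(r/|z_k|) for z_k = 3: log(7/3) = 0.8473
Sum over inside zeros: 1.5611.
I(r) = log|p(0)| + (inside sum) = 4.2767 + 1.5611 = 5.8377.
Closed form (all zeros inside, monic): I(r) = n·log(r) = 3·log(7) = 5.8377. ✓

I(r) ≈ 5.8377.


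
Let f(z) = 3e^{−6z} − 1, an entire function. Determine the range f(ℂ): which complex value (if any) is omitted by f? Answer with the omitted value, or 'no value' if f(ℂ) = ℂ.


Little Picard bounds the complement of f(ℂ) to at most one point.
e^{−6z} is never zero on ℂ, so 3·e^{−6z} takes every value in ℂ ∖ {0}. Adding -1 shifts the range to ℂ ∖ {-1}. Thus f omits exactly the value -1.

Omitted value: -1.


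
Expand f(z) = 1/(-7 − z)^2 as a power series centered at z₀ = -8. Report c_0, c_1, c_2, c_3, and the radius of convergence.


Let w = z − z₀, so z = z₀ + w.
Then -7 − z = -7 − (z₀ + w) = (-7 − z₀) − w = 1 − w.
f(z) = 1/(1 − w)^2 = (1/(1)^2) · (1 − w/(1))^{−2}.
By the binomial series (1−u)^{−2} = Σ_{n≥0} C(n+1, 1) u^n for |u|<1, with u = w/(1):
  c_n = C(n+1, 1) / (1)^(n+2).
  c_0 = 1/(1)^2 = 1.
  c_1 = 2/(1)^3 = 2.
  c_2 = 3/(1)^4 = 3.
  c_3 = 4/(1)^5 = 4.
The series is valid for |w/d| < 1, i.e. |z − z₀| < |d|.
Radius of convergence: R = |-7 − z₀| = |1| = 1 (distance from z₀ to the singularity z = -7).

c_0 = 1, c_1 = 2, c_2 = 3, c_3 = 4; R = 1.


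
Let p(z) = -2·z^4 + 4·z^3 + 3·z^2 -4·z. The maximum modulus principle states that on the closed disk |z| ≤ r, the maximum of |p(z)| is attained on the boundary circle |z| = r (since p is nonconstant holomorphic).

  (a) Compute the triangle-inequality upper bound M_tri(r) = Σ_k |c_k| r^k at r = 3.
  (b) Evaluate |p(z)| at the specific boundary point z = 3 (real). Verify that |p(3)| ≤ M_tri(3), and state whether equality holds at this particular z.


Coefficients: c_0 = 0, c_1 = -4, c_2 = 3, c_3 = 4, c_4 = -2. Radius r = 3.
Part (a). Triangle bound: M_tri(r) = Σ_k |c_k| r^k
  = |0|·3^0 + |-4|·3^1 + |3|·3^2 + |4|·3^3 + |-2|·3^4
  = 0 + 12 + 27 + 108 + 162 = 309.
This bounds M(r) := max_{|z|=r} |p(z)| from above; equality holds iff all terms c_k z^k can be made to align in phase at a single z on |z|=r.
Part (b). At z = 3 (real, on the circle |z| = r):
  p(3) = (0)·3^0 + (-4)·3^1 + (3)·3^2 + (4)·3^3 + (-2)·3^4 = -39.
  |p(3)| = 39.
Check: |p(3)| = 39 ≤ 309 = M_tri(3). ✓ Equality does not hold at z = 3 (the coefficients have mixed signs, so the terms do not all align in phase there).

M_tri(3) = 309; |p(3)| = 39; equality at z=3: no.


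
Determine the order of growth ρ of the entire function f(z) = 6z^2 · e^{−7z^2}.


M(r) = max_{|z|=r} |6|·|z|^2·|e^{−7z^2}| = 6·r^2 · e^{7r^2} (the factors attain their maxima compatibly on |z|=r). Then log M(r) = log 6 + 2·log r + 7r^2, dominated by the last term, so log log M(r) ~ 2·log r. The polynomial factor 6z^2 contributes only a log r term and does not affect the order. ρ = 2.
Therefore ρ = 2.

Order ρ = 2.


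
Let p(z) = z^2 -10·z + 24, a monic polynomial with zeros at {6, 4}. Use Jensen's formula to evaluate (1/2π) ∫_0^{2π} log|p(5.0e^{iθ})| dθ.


Zeros: 4, 6; r = 5.0.
Inside |z| < r: 4. Outside (|z| ≥ r): 6.
p(0) = 24, so log|p(0)| = log(24) = 3.1781.
Apply Jensen: I(r) = log|p(0)| + Σ_k log(r/|z_k|), summed over zeros inside |z| < r.
  log(r/|z_k|) for z_k = 4: log(5.0/4) = 0.2231
  Outside zeros (6) contribute nothing to the Jensen sum.
Sum over inside zeros: 0.2231.
I(r) = log|p(0)| + (inside sum) = 3.1781 + 0.2231 = 3.4012.
Note: since some zeros are outside |z| ≤ r, the simplified n·log(r) form does NOT apply — only the inside zeros contribute.

I(r) ≈ 3.4012.


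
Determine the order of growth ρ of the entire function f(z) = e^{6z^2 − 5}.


|e^{6z^2 − 5}| = e^{Re(6·z^2) + -5} ≤ e^{6|z|^2 + -5} = e^{6r^2 + -5} on |z| = r, so ρ ≤ 2. Choosing z on |z|=r so that 6·z^2 is real positive (always possible by picking arg z appropriately) gives |f(z)| = e^{6r^2 + -5}, matching the bound. The additive constant -5 does not affect log log M(r) ~ 2·log r. Hence ρ = 2.
Therefore ρ = 2.

Order ρ = 2.


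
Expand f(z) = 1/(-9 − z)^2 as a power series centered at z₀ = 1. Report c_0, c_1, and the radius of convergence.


Let w = z − z₀, so z = z₀ + w.
Then -9 − z = -9 − (z₀ + w) = (-9 − z₀) − w = -10 − w.
f(z) = 1/(-10 − w)^2 = (1/(-10)^2) · (1 − w/(-10))^{−2}.
By the binomial series (1−u)^{−2} = Σ_{n≥0} C(n+1, 1) u^n for |u|<1, with u = w/(-10):
  c_n = C(n+1, 1) / (-10)^(n+2).
  c_0 = 1/(-10)^2 = 1/100.
  c_1 = 2/(-10)^3 = -1/500.
The series is valid for |w/d| < 1, i.e. |z − z₀| < |d|.
Radius of convergence: R = |-9 − z₀| = |-10| = 10 (distance from z₀ to the singularity z = -9).

c_0 = 1/100, c_1 = -1/500; R = 10.


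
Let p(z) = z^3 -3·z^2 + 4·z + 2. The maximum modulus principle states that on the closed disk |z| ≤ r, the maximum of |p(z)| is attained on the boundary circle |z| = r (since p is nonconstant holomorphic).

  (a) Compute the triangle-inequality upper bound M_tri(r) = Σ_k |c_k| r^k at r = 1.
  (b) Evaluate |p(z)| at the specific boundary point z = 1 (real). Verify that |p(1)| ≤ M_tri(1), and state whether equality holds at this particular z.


Coefficients: c_0 = 2, c_1 = 4, c_2 = -3, c_3 = 1. Radius r = 1.
Part (a). Triangle bound: M_tri(r) = Σ_k |c_k| r^k
  = |2|·1^0 + |4|·1^1 + |-3|·1^2 + |1|·1^3
  = 2 + 4 + 3 + 1 = 10.
This bounds M(r) := max_{|z|=r} |p(z)| from above; equality holds iff all terms c_k z^k can be made to align in phase at a single z on |z|=r.
Part (b). At z = 1 (real, on the circle |z| = r):
  p(1) = (2)·1^0 + (4)·1^1 + (-3)·1^2 + (1)·1^3 = 4.
  |p(1)| = 4.
Check: |p(1)| = 4 ≤ 10 = M_tri(1). ✓ Equality does not hold at z = 1 (the coefficients have mixed signs, so the terms do not all align in phase there).

M_tri(1) = 10; |p(1)| = 4; equality at z=1: no.


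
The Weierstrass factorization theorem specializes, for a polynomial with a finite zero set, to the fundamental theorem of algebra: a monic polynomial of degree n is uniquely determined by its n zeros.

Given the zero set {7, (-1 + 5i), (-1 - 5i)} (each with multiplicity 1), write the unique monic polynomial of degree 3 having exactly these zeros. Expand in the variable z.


The polynomial is p(z) = ∏_{α ∈ S} (z − α), where S = {7, (-1 + 5i), (-1 - 5i)}.
Expanding the product yields: p(z) = z^3 -5·z^2 + 12·z -182.
Note conjugate pairs combine to real quadratics: (z − (-1+5i))(z − (-1−5i)) = z² + 2z + 26.
The resulting polynomial has degree 3 and real coefficients as required.

p(z) = z^3 -5·z^2 + 12·z -182.


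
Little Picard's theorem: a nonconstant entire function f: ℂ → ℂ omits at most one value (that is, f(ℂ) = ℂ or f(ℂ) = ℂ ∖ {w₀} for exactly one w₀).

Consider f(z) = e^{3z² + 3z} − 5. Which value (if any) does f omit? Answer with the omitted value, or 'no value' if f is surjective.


Little Picard bounds the complement of f(ℂ) to at most one point.
The exponent g(z) = 3z² + 3z is a nonconstant polynomial, hence surjective onto ℂ. So e^{g(z)} takes every value in {e^w : w ∈ ℂ} = ℂ ∖ {0}. Adding -5 shifts the range to ℂ ∖ {-5}. f omits exactly -5.

Omitted value: -5.


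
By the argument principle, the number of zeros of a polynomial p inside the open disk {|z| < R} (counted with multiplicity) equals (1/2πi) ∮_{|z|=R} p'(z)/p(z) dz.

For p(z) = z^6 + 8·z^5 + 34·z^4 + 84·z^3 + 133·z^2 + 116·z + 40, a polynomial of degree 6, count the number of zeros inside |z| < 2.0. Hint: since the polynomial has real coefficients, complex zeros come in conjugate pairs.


The zeros of p are: (-2 + 2i), (-2 - 2i), -1, -1, (-1 + 2i), (-1 - 2i).
Their magnitudes are: 2.828, 2.828, 1, 1, 2.236, 2.236.
Zeros with |z| < R = 2.0: -1, -1.
Count = 2.
By the argument principle, (1/2πi) ∮_{|z|=R} p'(z)/p(z) dz equals exactly this count.

Number of zeros inside |z| < 2.0: 2.


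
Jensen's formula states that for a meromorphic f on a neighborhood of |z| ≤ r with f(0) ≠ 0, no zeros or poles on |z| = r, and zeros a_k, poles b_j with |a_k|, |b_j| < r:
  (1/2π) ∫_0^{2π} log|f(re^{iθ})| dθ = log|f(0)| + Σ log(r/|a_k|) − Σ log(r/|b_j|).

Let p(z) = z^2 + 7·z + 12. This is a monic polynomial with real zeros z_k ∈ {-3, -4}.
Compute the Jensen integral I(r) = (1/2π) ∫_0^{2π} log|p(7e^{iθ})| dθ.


Zeros: -4, -3; r = 7.
Inside |z| < r: -4, -3. Outside (|z| ≥ r): ∅.
p(0) = 12, so log|p(0)| = log(12) = 2.4849.
Apply Jensen: I(r) = log|p(0)| + Σ_k log(r/|z_k|), summed over zeros inside |z| < r.
  log(r/|z_k|) for z_k = -3: log(7/3) = 0.8473
  log(r/|z_k|) for z_k = -4: log(7/4) = 0.5596
Sum over inside zeros: 1.4069.
I(r) = log|p(0)| + (inside sum) = 2.4849 + 1.4069 = 3.8918.
Closed form (all zeros inside, monic): I(r) = n·log(r) = 2·log(7) = 3.8918. ✓

I(r) ≈ 3.8918.


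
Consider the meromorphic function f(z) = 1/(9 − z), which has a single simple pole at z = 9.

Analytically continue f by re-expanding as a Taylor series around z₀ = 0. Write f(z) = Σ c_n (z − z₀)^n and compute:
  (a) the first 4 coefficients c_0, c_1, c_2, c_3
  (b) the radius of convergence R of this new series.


Let w = z − z₀, so z = z₀ + w.
Then 9 − z = 9 − (z₀ + w) = (9 − z₀) − w = 9 − w.
f(z) = 1/(9 − w) = (1/(9)) · 1/(1 − w/(9)) = Σ_{n≥0} w^n / (9)^(n+1).
So c_n = 1/(9)^(n+1):
  c_0 = 1/(9)^1 = 1/9.
  c_1 = 1/(9)^2 = 1/81.
  c_2 = 1/(9)^3 = 1/729.
  c_3 = 1/(9)^4 = 1/6561.
The series is valid for |w/d| < 1, i.e. |z − z₀| < |d|.
Radius of convergence: R = |9 − z₀| = |9| = 9 (distance from z₀ to the singularity z = 9).

c_0 = 1/9, c_1 = 1/81, c_2 = 1/729, c_3 = 1/6561; R = 9.


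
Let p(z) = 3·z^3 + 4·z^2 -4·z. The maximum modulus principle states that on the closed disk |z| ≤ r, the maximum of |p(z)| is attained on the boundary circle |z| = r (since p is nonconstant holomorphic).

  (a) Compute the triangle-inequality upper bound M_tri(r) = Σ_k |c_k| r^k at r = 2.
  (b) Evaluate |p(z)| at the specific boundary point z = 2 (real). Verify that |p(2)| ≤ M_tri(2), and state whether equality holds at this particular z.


Coefficients: c_0 = 0, c_1 = -4, c_2 = 4, c_3 = 3. Radius r = 2.
Part (a). Triangle bound: M_tri(r) = Σ_k |c_k| r^k
  = |0|·2^0 + |-4|·2^1 + |4|·2^2 + |3|·2^3
  = 0 + 8 + 16 + 24 = 48.
This bounds M(r) := max_{|z|=r} |p(z)| from above; equality holds iff all terms c_k z^k can be made to align in phase at a single z on |z|=r.
Part (b). At z = 2 (real, on the circle |z| = r):
  p(2) = (0)·2^0 + (-4)·2^1 + (4)·2^2 + (3)·2^3 = 32.
  |p(2)| = 32.
Check: |p(2)| = 32 ≤ 48 = M_tri(2). ✓ Equality does not hold at z = 2 (the coefficients have mixed signs, so the terms do not all align in phase there).

M_tri(2) = 48; |p(2)| = 32; equality at z=2: no.


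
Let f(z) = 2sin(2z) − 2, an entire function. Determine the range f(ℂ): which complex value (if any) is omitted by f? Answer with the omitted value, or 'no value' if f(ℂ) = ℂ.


Little Picard bounds the complement of f(ℂ) to at most one point.
sin is entire and surjective onto ℂ: for every w ∈ ℂ, sin(ζ) = w has a solution ζ ∈ ℂ (e.g., via the complex inverse arcsin). With ζ = 2z this gives z = ζ/(2). Then 2·sin(2z) takes every value in 2·ℂ = ℂ, and adding -2 is a bijection of ℂ. So f is surjective and omits no value. (Note: only on the real line is sin bounded by [−1, 1].)

Omitted value: no value.


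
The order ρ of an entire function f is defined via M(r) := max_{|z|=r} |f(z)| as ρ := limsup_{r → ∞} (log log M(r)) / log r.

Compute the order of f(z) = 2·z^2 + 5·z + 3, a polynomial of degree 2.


|f(z)| ≤ Σ|c_k|·r^k = O(r^2) as r → ∞. Polynomial growth is O(e^{r^ε}) for every ε > 0 (since r^2/e^{r^ε} → 0), so ρ ≤ ε for all ε > 0, i.e. ρ = 0. Every nonconstant polynomial has order 0.
Therefore ρ = 0.

Order ρ = 0.


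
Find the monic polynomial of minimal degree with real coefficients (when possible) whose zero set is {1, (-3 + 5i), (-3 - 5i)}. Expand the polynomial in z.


The polynomial is p(z) = ∏_{α ∈ S} (z − α), where S = {1, (-3 + 5i), (-3 - 5i)}.
Expanding the product yields: p(z) = z^3 + 5·z^2 + 28·z -34.
Note conjugate pairs combine to real quadratics: (z − (-3+5i))(z − (-3−5i)) = z² + 6z + 34.
The resulting polynomial has degree 3 and real coefficients as required.

p(z) = z^3 + 5·z^2 + 28·z -34.


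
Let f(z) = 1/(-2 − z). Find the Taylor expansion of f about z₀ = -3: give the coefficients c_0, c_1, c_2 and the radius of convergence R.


Let w = z − z₀, so z = z₀ + w.
Then -2 − z = -2 − (z₀ + w) = (-2 − z₀) − w = 1 − w.
f(z) = 1/(1 − w) = (1/(1)) · 1/(1 − w/(1)) = Σ_{n≥0} w^n / (1)^(n+1).
So c_n = 1/(1)^(n+1):
  c_0 = 1/(1)^1 = 1.
  c_1 = 1/(1)^2 = 1.
  c_2 = 1/(1)^3 = 1.
The series is valid for |w/d| < 1, i.e. |z − z₀| < |d|.
Radius of convergence: R = |-2 − z₀| = |1| = 1 (distance from z₀ to the singularity z = -2).

c_0 = 1, c_1 = 1, c_2 = 1; R = 1.


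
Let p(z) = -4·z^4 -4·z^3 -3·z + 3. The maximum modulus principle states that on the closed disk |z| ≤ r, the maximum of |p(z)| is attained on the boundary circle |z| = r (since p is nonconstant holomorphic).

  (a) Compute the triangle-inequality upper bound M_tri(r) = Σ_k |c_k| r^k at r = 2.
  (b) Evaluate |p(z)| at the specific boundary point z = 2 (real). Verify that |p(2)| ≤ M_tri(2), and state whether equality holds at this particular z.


Coefficients: c_0 = 3, c_1 = -3, c_2 = 0, c_3 = -4, c_4 = -4. Radius r = 2.
Part (a). Triangle bound: M_tri(r) = Σ_k |c_k| r^k
  = |3|·2^0 + |-3|·2^1 + |0|·2^2 + |-4|·2^3 + |-4|·2^4
  = 3 + 6 + 0 + 32 + 64 = 105.
This bounds M(r) := max_{|z|=r} |p(z)| from above; equality holds iff all terms c_k z^k can be made to align in phase at a single z on |z|=r.
Part (b). At z = 2 (real, on the circle |z| = r):
  p(2) = (3)·2^0 + (-3)·2^1 + (0)·2^2 + (-4)·2^3 + (-4)·2^4 = -99.
  |p(2)| = 99.
Check: |p(2)| = 99 ≤ 105 = M_tri(2). ✓ Equality does not hold at z = 2 (the coefficients have mixed signs, so the terms do not all align in phase there).

M_tri(2) = 105; |p(2)| = 99; equality at z=2: no.


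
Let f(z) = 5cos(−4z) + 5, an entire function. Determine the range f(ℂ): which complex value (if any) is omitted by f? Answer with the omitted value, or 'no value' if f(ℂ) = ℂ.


Little Picard bounds the complement of f(ℂ) to at most one point.
cos is entire and surjective onto ℂ: for every w ∈ ℂ, cos(ζ) = w has a solution ζ ∈ ℂ (e.g., via the complex inverse arccos). With ζ = −4z this gives z = ζ/(-4). Then 5·cos(−4z) takes every value in 5·ℂ = ℂ, and adding 5 is a bijection of ℂ. So f is surjective and omits no value. (Note: only on the real line is cos bounded by [−1, 1].)

Omitted value: no value.


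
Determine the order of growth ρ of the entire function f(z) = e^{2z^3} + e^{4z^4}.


Each summand is entire of order 3 and 4 respectively (as in the single-exponential case). The order of a sum is at most the max of the orders, so ρ ≤ 4. For the lower bound: on |z|=r choose arg z so that 4z^4 is real positive; then |e^{4z^4}| = e^{4r^4} while |e^{2z^3}| ≤ e^{2r^3} = o(e^{4r^4}). So |f| ≥ e^{4r^4}(1 − o(1)) and ρ ≥ 4. Hence ρ = max(3, 4) = 4.
Therefore ρ = 4.

Order ρ = 4.


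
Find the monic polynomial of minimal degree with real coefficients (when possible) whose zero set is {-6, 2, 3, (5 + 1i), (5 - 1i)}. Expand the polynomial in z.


The polynomial is p(z) = ∏_{α ∈ S} (z − α), where S = {-6, 2, 3, (5 + 1i), (5 - 1i)}.
Expanding the product yields: p(z) = z^5 -9·z^4 -8·z^3 + 302·z^2 -984·z + 936.
Note conjugate pairs combine to real quadratics: (z − (5+1i))(z − (5−1i)) = z² − 10z + 26.
The resulting polynomial has degree 5 and real coefficients as required.

p(z) = z^5 -9·z^4 -8·z^3 + 302·z^2 -984·z + 936.


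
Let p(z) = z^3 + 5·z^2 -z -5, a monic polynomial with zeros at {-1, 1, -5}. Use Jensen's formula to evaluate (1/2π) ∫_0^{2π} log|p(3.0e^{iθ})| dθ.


Zeros: -5, -1, 1; r = 3.0.
Inside |z| < r: -1, 1. Outside (|z| ≥ r): -5.
p(0) = -5, so log|p(0)| = log(5) = 1.6094.
Apply Jensen: I(r) = log|p(0)| + Σ_k log(r/|z_k|), summed over zeros inside |z| < r.
  log(r/|z_k|) for z_k = -1: log(3.0/1) = 1.0986
  log(r/|z_k|) for z_k = 1: log(3.0/1) = 1.0986
  Outside zeros (-5) contribute nothing to the Jensen sum.
Sum over inside zeros: 2.1972.
I(r) = log|p(0)| + (inside sum) = 1.6094 + 2.1972 = 3.8067.
Note: since some zeros are outside |z| ≤ r, the simplified n·log(r) form does NOT apply — only the inside zeros contribute.

I(r) ≈ 3.8067.


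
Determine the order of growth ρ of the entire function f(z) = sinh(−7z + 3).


sinh(w) is a linear combination of e^{iw} and e^{−iw} (or e^w, e^{−w} in the hyperbolic case), so |sinh(w)| ≤ e^{|w|}. With w = −7z + 3, |w| ≤ 7|z| + 3 = 7r + 3 on |z| = r, giving M(r) ≤ e^{7r + 3}, so ρ ≤ 1. On a suitable ray (z = it for sin/cos; z = t for sinh/cosh, t real → ∞), |sinh(−7z + 3)| grows like e^{7|t|}/2, so ρ ≥ 1. Hence ρ = 1.
Therefore ρ = 1.

Order ρ = 1.


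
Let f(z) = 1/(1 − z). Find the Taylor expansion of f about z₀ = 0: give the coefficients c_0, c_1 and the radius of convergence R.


Let w = z − z₀, so z = z₀ + w.
Then 1 − z = 1 − (z₀ + w) = (1 − z₀) − w = 1 − w.
f(z) = 1/(1 − w) = (1/(1)) · 1/(1 − w/(1)) = Σ_{n≥0} w^n / (1)^(n+1).
So c_n = 1/(1)^(n+1):
  c_0 = 1/(1)^1 = 1.
  c_1 = 1/(1)^2 = 1.
The series is valid for |w/d| < 1, i.e. |z − z₀| < |d|.
Radius of convergence: R = |1 − z₀| = |1| = 1 (distance from z₀ to the singularity z = 1).

c_0 = 1, c_1 = 1; R = 1.


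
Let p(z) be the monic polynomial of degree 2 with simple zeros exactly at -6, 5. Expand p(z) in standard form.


The polynomial is p(z) = ∏_{α ∈ S} (z − α), where S = {-6, 5}.
Expanding the product yields: p(z) = z^2 + z -30.
The resulting polynomial has degree 2 and real coefficients as required.

p(z) = z^2 + z -30.


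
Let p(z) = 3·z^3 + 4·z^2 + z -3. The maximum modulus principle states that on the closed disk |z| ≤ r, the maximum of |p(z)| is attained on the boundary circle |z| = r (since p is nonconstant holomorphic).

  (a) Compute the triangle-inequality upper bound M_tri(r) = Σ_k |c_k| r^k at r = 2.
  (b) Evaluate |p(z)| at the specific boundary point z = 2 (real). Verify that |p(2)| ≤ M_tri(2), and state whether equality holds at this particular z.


Coefficients: c_0 = -3, c_1 = 1, c_2 = 4, c_3 = 3. Radius r = 2.
Part (a). Triangle bound: M_tri(r) = Σ_k |c_k| r^k
  = |-3|·2^0 + |1|·2^1 + |4|·2^2 + |3|·2^3
  = 3 + 2 + 16 + 24 = 45.
This bounds M(r) := max_{|z|=r} |p(z)| from above; equality holds iff all terms c_k z^k can be made to align in phase at a single z on |z|=r.
Part (b). At z = 2 (real, on the circle |z| = r):
  p(2) = (-3)·2^0 + (1)·2^1 + (4)·2^2 + (3)·2^3 = 39.
  |p(2)| = 39.
Check: |p(2)| = 39 ≤ 45 = M_tri(2). ✓ Equality does not hold at z = 2 (the coefficients have mixed signs, so the terms do not all align in phase there).

M_tri(2) = 45; |p(2)| = 39; equality at z=2: no.


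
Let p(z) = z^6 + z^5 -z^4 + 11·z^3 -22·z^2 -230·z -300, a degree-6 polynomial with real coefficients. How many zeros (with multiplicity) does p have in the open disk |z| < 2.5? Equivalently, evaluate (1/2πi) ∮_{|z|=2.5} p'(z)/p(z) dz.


The zeros of p are: (1 + 3i), (1 - 3i), (-2 + 1i), (-2 - 1i), -2, 3.
Their magnitudes are: 3.162, 3.162, 2.236, 2.236, 2, 3.
Zeros with |z| < R = 2.5: (-2 + 1i), (-2 - 1i), -2.
Count = 3.
By the argument principle, (1/2πi) ∮_{|z|=R} p'(z)/p(z) dz equals exactly this count.

Number of zeros inside |z| < 2.5: 3.


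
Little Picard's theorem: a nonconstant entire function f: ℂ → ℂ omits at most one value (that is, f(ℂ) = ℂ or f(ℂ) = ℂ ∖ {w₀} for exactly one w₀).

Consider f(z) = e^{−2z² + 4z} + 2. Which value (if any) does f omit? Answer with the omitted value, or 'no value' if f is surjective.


Little Picard bounds the complement of f(ℂ) to at most one point.
The exponent g(z) = −2z² + 4z is a nonconstant polynomial, hence surjective onto ℂ. So e^{g(z)} takes every value in {e^w : w ∈ ℂ} = ℂ ∖ {0}. Adding 2 shifts the range to ℂ ∖ {2}. f omits exactly 2.

Omitted value: 2.


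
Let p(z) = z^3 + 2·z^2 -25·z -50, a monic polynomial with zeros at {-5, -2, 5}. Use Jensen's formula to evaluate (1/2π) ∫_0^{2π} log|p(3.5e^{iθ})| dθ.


Zeros: -5, -2, 5; r = 3.5.
Inside |z| < r: -2. Outside (|z| ≥ r): -5, 5.
p(0) = -50, so log|p(0)| = log(50) = 3.9120.
Apply Jensen: I(r) = log|p(0)| + Σ_k log(r/|z_k|), summed over zeros inside |z| < r.
  log(r/|z_k|) for z_k = -2: log(3.5/2) = 0.5596
  Outside zeros (-5, 5) contribute nothing to the Jensen sum.
Sum over inside zeros: 0.5596.
I(r) = log|p(0)| + (inside sum) = 3.9120 + 0.5596 = 4.4716.
Note: since some zeros are outside |z| ≤ r, the simplified n·log(r) form does NOT apply — only the inside zeros contribute.

I(r) ≈ 4.4716.


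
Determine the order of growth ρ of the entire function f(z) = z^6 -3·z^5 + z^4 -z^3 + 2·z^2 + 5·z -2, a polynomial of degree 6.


|f(z)| ≤ Σ|c_k|·r^k = O(r^6) as r → ∞. Polynomial growth is O(e^{r^ε}) for every ε > 0 (since r^6/e^{r^ε} → 0), so ρ ≤ ε for all ε > 0, i.e. ρ = 0. Every nonconstant polynomial has order 0.
Therefore ρ = 0.

Order ρ = 0.


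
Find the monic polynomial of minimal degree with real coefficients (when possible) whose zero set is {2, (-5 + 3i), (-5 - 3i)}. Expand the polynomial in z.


The polynomial is p(z) = ∏_{α ∈ S} (z − α), where S = {2, (-5 + 3i), (-5 - 3i)}.
Expanding the product yields: p(z) = z^3 + 8·z^2 + 14·z -68.
Note conjugate pairs combine to real quadratics: (z − (-5+3i))(z − (-5−3i)) = z² + 10z + 34.
The resulting polynomial has degree 3 and real coefficients as required.

p(z) = z^3 + 8·z^2 + 14·z -68.


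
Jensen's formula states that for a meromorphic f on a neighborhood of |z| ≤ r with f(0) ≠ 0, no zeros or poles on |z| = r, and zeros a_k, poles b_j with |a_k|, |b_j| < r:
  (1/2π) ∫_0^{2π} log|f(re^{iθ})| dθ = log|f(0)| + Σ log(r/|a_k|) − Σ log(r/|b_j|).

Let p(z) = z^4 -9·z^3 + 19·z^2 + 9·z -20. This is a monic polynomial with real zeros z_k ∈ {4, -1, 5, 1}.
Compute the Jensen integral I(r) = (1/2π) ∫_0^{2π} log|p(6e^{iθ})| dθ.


Zeros: -1, 1, 4, 5; r = 6.
Inside |z| < r: -1, 1, 4, 5. Outside (|z| ≥ r): ∅.
p(0) = -20, so log|p(0)| = log(20) = 2.9957.
Apply Jensen: I(r) = log|p(0)| + Σ_k log(r/|z_k|), summed over zeros inside |z| < r.
  log(r/|z_k|) for z_k = 4: log(6/4) = 0.4055
  log(r/|z_k|) for z_k = -1: log(6/1) = 1.7918
  log(r/|z_k|) for z_k = 5: log(6/5) = 0.1823
  log(r/|z_k|) for z_k = 1: log(6/1) = 1.7918
Sum over inside zeros: 4.1713.
I(r) = log|p(0)| + (inside sum) = 2.9957 + 4.1713 = 7.1670.
Closed form (all zeros inside, monic): I(r) = n·log(r) = 4·log(6) = 7.1670. ✓

I(r) ≈ 7.1670.


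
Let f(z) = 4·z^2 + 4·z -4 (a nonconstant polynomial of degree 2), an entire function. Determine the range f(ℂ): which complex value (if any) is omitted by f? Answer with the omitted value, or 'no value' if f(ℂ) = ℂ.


Little Picard bounds the complement of f(ℂ) to at most one point.
For every w ∈ ℂ, the equation p(z) − w = 0 is a nonconstant polynomial in z and hence has at least one root by the fundamental theorem of algebra. So p is surjective onto ℂ, omitting no value.

Omitted value: no value.


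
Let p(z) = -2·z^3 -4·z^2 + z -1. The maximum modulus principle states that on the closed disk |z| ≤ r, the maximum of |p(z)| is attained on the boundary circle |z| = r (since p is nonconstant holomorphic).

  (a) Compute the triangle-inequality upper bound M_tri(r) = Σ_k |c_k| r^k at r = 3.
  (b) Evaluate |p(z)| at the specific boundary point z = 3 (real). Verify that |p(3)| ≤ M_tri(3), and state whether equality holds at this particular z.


Coefficients: c_0 = -1, c_1 = 1, c_2 = -4, c_3 = -2. Radius r = 3.
Part (a). Triangle bound: M_tri(r) = Σ_k |c_k| r^k
  = |-1|·3^0 + |1|·3^1 + |-4|·3^2 + |-2|·3^3
  = 1 + 3 + 36 + 54 = 94.
This bounds M(r) := max_{|z|=r} |p(z)| from above; equality holds iff all terms c_k z^k can be made to align in phase at a single z on |z|=r.
Part (b). At z = 3 (real, on the circle |z| = r):
  p(3) = (-1)·3^0 + (1)·3^1 + (-4)·3^2 + (-2)·3^3 = -88.
  |p(3)| = 88.
Check: |p(3)| = 88 ≤ 94 = M_tri(3). ✓ Equality does not hold at z = 3 (the coefficients have mixed signs, so the terms do not all align in phase there).

M_tri(3) = 94; |p(3)| = 88; equality at z=3: no.


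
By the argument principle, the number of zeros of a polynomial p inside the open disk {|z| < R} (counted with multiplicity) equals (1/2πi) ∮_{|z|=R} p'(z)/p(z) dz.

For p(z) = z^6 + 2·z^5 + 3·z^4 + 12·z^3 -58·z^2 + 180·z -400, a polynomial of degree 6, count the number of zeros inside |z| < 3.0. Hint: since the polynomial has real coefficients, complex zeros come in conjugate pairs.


The zeros of p are: 2, (-1 + 3i), (-1 - 3i), -4, (1 + 2i), (1 - 2i).
Their magnitudes are: 2, 3.162, 3.162, 4, 2.236, 2.236.
Zeros with |z| < R = 3.0: 2, (1 + 2i), (1 - 2i).
Count = 3.
By the argument principle, (1/2πi) ∮_{|z|=R} p'(z)/p(z) dz equals exactly this count.

Number of zeros inside |z| < 3.0: 3.


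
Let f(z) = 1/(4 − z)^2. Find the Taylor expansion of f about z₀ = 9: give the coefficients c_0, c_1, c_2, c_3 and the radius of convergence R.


Let w = z − z₀, so z = z₀ + w.
Then 4 − z = 4 − (z₀ + w) = (4 − z₀) − w = -5 − w.
f(z) = 1/(-5 − w)^2 = (1/(-5)^2) · (1 − w/(-5))^{−2}.
By the binomial series (1−u)^{−2} = Σ_{n≥0} C(n+1, 1) u^n for |u|<1, with u = w/(-5):
  c_n = C(n+1, 1) / (-5)^(n+2).
  c_0 = 1/(-5)^2 = 1/25.
  c_1 = 2/(-5)^3 = -2/125.
  c_2 = 3/(-5)^4 = 3/625.
  c_3 = 4/(-5)^5 = -4/3125.
The series is valid for |w/d| < 1, i.e. |z − z₀| < |d|.
Radius of convergence: R = |4 − z₀| = |-5| = 5 (distance from z₀ to the singularity z = 4).

c_0 = 1/25, c_1 = -2/125, c_2 = 3/625, c_3 = -4/3125; R = 5.


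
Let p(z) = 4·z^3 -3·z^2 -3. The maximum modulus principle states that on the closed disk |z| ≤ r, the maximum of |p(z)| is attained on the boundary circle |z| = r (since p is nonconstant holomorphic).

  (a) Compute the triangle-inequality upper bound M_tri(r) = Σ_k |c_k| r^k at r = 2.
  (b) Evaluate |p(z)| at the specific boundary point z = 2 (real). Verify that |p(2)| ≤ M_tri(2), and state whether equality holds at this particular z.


Coefficients: c_0 = -3, c_1 = 0, c_2 = -3, c_3 = 4. Radius r = 2.
Part (a). Triangle bound: M_tri(r) = Σ_k |c_k| r^k
  = |-3|·2^0 + |0|·2^1 + |-3|·2^2 + |4|·2^3
  = 3 + 0 + 12 + 32 = 47.
This bounds M(r) := max_{|z|=r} |p(z)| from above; equality holds iff all terms c_k z^k can be made to align in phase at a single z on |z|=r.
Part (b). At z = 2 (real, on the circle |z| = r):
  p(2) = (-3)·2^0 + (0)·2^1 + (-3)·2^2 + (4)·2^3 = 17.
  |p(2)| = 17.
Check: |p(2)| = 17 ≤ 47 = M_tri(2). ✓ Equality does not hold at z = 2 (the coefficients have mixed signs, so the terms do not all align in phase there).

M_tri(2) = 47; |p(2)| = 17; equality at z=2: no.


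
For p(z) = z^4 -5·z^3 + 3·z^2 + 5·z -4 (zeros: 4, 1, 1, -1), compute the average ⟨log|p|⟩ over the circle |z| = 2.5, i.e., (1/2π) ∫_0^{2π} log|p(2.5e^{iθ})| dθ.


Zeros: -1, 1, 1, 4; r = 2.5.
Inside |z| < r: -1, 1, 1. Outside (|z| ≥ r): 4.
p(0) = -4, so log|p(0)| = log(4) = 1.3863.
Apply Jensen: I(r) = log|p(0)| + Σ_k log(r/|z_k|), summed over zeros inside |z| < r.
  log(r/|z_k|) for z_k = 1: log(2.5/1) = 0.9163
  log(r/|z_k|) for z_k = 1: log(2.5/1) = 0.9163
  log(r/|z_k|) for z_k = -1: log(2.5/1) = 0.9163
  Outside zeros (4) contribute nothing to the Jensen sum.
Sum over inside zeros: 2.7489.
I(r) = log|p(0)| + (inside sum) = 1.3863 + 2.7489 = 4.1352.
Note: since some zeros are outside |z| ≤ r, the simplified n·log(r) form does NOT apply — only the inside zeros contribute.

I(r) ≈ 4.1352.


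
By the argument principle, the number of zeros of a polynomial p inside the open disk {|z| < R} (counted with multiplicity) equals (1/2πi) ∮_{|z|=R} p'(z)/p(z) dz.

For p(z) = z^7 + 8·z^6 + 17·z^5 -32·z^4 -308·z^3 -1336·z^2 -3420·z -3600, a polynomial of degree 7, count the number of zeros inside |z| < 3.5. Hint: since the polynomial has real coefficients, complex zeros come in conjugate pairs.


The zeros of p are: (-3 + 1i), (-3 - 1i), (0 + 3i), (0 - 3i), 4, (-3 + 1i), (-3 - 1i).
Their magnitudes are: 3.162, 3.162, 3, 3, 4, 3.162, 3.162.
Zeros with |z| < R = 3.5: (-3 + 1i), (-3 - 1i), (0 + 3i), (0 - 3i), (-3 + 1i), (-3 - 1i).
Count = 6.
By the argument principle, (1/2πi) ∮_{|z|=R} p'(z)/p(z) dz equals exactly this count.

Number of zeros inside |z| < 3.5: 6.


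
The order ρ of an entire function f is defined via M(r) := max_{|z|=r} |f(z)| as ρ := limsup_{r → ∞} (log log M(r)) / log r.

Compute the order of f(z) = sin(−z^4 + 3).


Write sin(w) = (e^{iw} ± e^{−iw})/(2 or 2i), so |sin(w)| ≤ e^{|w|}. With w = −z^4 + 3, |w| ≤ 1r^4 + 3 on |z|=r, giving M(r) ≤ e^{1r^4 + 3} and ρ ≤ 4. For the lower bound, choose z on |z|=r with -1z^4 purely imaginary of modulus 1r^4; then |sin(−z^4 + 3)| grows like e^{1r^4}/2, so ρ ≥ 4. Hence ρ = 4.
Therefore ρ = 4.

Order ρ = 4.


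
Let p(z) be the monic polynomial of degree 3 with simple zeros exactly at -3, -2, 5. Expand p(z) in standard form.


The polynomial is p(z) = ∏_{α ∈ S} (z − α), where S = {-3, -2, 5}.
Expanding the product yields: p(z) = z^3 -19·z -30.
The resulting polynomial has degree 3 and real coefficients as required.

p(z) = z^3 -19·z -30.


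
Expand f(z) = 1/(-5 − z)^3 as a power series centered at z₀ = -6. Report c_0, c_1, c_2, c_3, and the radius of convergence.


Let w = z − z₀, so z = z₀ + w.
Then -5 − z = -5 − (z₀ + w) = (-5 − z₀) − w = 1 − w.
f(z) = 1/(1 − w)^3 = (1/(1)^3) · (1 − w/(1))^{−3}.
By the binomial series (1−u)^{−3} = Σ_{n≥0} C(n+2, 2) u^n for |u|<1, with u = w/(1):
  c_n = C(n+2, 2) / (1)^(n+3).
  c_0 = 1/(1)^3 = 1.
  c_1 = 3/(1)^4 = 3.
  c_2 = 6/(1)^5 = 6.
  c_3 = 10/(1)^6 = 10.
The series is valid for |w/d| < 1, i.e. |z − z₀| < |d|.
Radius of convergence: R = |-5 − z₀| = |1| = 1 (distance from z₀ to the singularity z = -5).

c_0 = 1, c_1 = 3, c_2 = 6, c_3 = 10; R = 1.


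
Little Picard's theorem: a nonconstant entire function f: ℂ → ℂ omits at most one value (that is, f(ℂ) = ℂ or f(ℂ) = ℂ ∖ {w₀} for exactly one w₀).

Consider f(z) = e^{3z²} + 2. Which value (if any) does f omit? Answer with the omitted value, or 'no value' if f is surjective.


Little Picard bounds the complement of f(ℂ) to at most one point.
The exponent g(z) = 3z² is a nonconstant polynomial, hence surjective onto ℂ. So e^{g(z)} takes every value in {e^w : w ∈ ℂ} = ℂ ∖ {0}. Adding 2 shifts the range to ℂ ∖ {2}. f omits exactly 2.

Omitted value: 2.
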